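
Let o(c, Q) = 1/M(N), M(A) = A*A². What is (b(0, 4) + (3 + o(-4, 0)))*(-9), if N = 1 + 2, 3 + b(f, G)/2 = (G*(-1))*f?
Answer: 80/3 ≈ 26.667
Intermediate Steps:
b(f, G) = -6 - 2*G*f (b(f, G) = -6 + 2*((G*(-1))*f) = -6 + 2*((-G)*f) = -6 + 2*(-G*f) = -6 - 2*G*f)
N = 3
M(A) = A³
o(c, Q) = 1/27 (o(c, Q) = 1/(3³) = 1/27)
(b(0, 4) + (3 + o(-4, 0)))*(-9) = ((-6 - 2*4*0) + (3 + 1/27))*(-9) = ((-6 + 0) + 82/27)*(-9) = (-6 + 82/27)*(-9) = -80/27*(-9) = 80/3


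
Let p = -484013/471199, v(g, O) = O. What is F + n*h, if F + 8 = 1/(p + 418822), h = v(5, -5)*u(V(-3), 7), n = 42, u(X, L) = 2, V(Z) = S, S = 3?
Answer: -84464953614621/197348023565 ≈ -428.00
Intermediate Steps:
V(Z) = 3
p = -484013/471199 (p = -484013*1/471199 = -484013/471199 ≈ -1.0272)
h = -10 (h = -5*2 = -10)
F = -1578783717321/197348023565 (F = -8 + 1/(-484013/471199 + 418822) = -8 + 1/(197348023565/471199) = -8 + 471199/197348023565 = -1578783717321/197348023565 ≈ -8.0000)
F + n*h = -1578783717321/197348023565 + 42*(-10) = -1578783717321/197348023565 - 420 = -84464953614621/197348023565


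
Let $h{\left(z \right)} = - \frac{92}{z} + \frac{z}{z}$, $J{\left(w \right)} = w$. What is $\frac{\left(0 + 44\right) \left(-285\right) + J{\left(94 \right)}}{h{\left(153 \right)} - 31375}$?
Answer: $\frac{952119}{2400157} \approx 0.39669$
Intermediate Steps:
$h{\left(z \right)} = 1 - \frac{92}{z}$ ($h{\left(z \right)} = - \frac{92}{z} + 1 = 1 - \frac{92}{z}$)
$\frac{\left(0 + 44\right) \left(-285\right) + J{\left(94 \right)}}{h{\left(153 \right)} - 31375} = \frac{\left(0 + 44\right) \left(-285\right) + 94}{\frac{-92 + 153}{153} - 31375} = \frac{44 \left(-285\right) + 94}{\frac{1}{153} \cdot 61 - 31375} = \frac{-12540 + 94}{\frac{61}{153} - 31375} = - \frac{12446}{- \frac{4800314}{153}} = \left(-12446\right) \left(- \frac{153}{4800314}\right) = \frac{952119}{2400157}$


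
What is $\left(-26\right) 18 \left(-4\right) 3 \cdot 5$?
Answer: $28080$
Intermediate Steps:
$\left(-26\right) 18 \left(-4\right) 3 \cdot 5 = - 468 \left(\left(-12\right) 5\right) = \left(-468\right) \left(-60\right) = 28080$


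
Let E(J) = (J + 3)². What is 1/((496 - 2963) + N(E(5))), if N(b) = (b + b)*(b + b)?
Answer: 1/13917 ≈ 7.1855e-5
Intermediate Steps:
E(J) = (3 + J)²
N(b) = 4*b² (N(b) = (2*b)*(2*b) = 4*b²)
1/((496 - 2963) + N(E(5))) = 1/((496 - 2963) + 4*((3 + 5)²)²) = 1/(-2467 + 4*(8²)²) = 1/(-2467 + 4*64²) = 1/(-2467 + 4*4096) = 1/(-2467 + 16384) = 1/13917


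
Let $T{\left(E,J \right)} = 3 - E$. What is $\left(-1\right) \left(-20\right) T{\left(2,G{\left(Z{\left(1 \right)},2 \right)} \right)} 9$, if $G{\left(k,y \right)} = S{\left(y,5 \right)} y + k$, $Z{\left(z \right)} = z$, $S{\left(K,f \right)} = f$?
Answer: $180$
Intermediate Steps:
$G{\left(k,y \right)} = k + 5 y$ ($G{\left(k,y \right)} = 5 y + k = k + 5 y$)
$\left(-1\right) \left(-20\right) T{\left(2,G{\left(Z{\left(1 \right)},2 \right)} \right)} 9 = \left(-1\right) \left(-20\right) \left(3 - 2\right) 9 = 20 \left(3 - 2\right) 9 = 20 \cdot 1 \cdot 9 = 20 \cdot 9 = 180$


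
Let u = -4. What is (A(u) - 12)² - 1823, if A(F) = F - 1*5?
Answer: -1382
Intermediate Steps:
A(F) = -5 + F (A(F) = F - 5 = -5 + F)
(A(u) - 12)² - 1823 = ((-5 - 4) - 12)² - 1823 = (-9 - 12)² - 1823 = (-21)² - 1823 = 441 - 1823 = -1382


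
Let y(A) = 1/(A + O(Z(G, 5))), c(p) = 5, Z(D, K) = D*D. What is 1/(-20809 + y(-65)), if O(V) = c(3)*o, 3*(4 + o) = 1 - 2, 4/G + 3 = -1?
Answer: -260/5410343 ≈ -4.8056e-5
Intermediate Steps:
G = -1 (G = 4/(-3 - 1) = 4/(-4) = 4*(-¼) = -1)
Z(D, K) = D²
o = -13/3 (o = -4 + (1 - 2)/3 = -4 + (⅓)*(-1) = -4 - ⅓ = -13/3 ≈ -4.3333)
O(V) = -65/3 (O(V) = 5*(-13/3) = -65/3)
y(A) = 1/(-65/3 + A) (y(A) = 1/(A - 65/3) = 1/(-65/3 + A))
1/(-20809 + y(-65)) = 1/(-20809 + 3/(-65 + 3*(-65))) = 1/(-20809 + 3/(-65 - 195)) = 1/(-20809 + 3/(-260)) = 1/(-20809 + 3*(-1/260)) = 1/(-20809 - 3/260) = 1/(-5410343/260) = -260/5410343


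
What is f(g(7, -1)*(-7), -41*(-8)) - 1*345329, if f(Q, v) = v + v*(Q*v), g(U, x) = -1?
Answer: 408087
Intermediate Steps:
f(Q, v) = v + Q*v²
f(g(7, -1)*(-7), -41*(-8)) - 1*345329 = (-41*(-8))*(1 + (-1*(-7))*(-41*(-8))) - 1*345329 = 328*(1 + 7*328) - 345329 = 328*(1 + 2296) - 345329 = 328*2297 - 345329 = 753416 - 345329 = 408087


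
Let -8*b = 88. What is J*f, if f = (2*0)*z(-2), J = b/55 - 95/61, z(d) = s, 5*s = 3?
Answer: 0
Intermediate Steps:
b = -11 (b = -⅛*88 = -11)
s = ⅗ (s = (⅕)*3 = ⅗ ≈ 0.60000)
z(d) = ⅗
J = -536/305 (J = -11/55 - 95/61 = -11*1/55 - 95*1/61 = -⅕ - 95/61 = -536/305 ≈ -1.7574)
f = 0 (f = (2*0)*(⅗) = 0*(⅗) = 0)
J*f = -536/305*0 = 0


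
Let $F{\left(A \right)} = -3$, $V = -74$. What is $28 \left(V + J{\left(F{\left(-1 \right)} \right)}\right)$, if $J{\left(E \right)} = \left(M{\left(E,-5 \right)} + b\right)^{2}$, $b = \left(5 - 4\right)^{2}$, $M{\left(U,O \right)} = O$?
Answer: $-1624$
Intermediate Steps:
$b = 1$ ($b = 1^{2} = 1$)
$J{\left(E \right)} = 16$ ($J{\left(E \right)} = \left(-5 + 1\right)^{2} = \left(-4\right)^{2} = 16$)
$28 \left(V + J{\left(F{\left(-1 \right)} \right)}\right) = 28 \left(-74 + 16\right) = 28 \left(-58\right) = -1624$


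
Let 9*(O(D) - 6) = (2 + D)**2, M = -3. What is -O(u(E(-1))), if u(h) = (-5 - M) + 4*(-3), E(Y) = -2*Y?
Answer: -22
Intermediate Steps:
u(h) = -14 (u(h) = (-5 - 1*(-3)) + 4*(-3) = (-5 + 3) - 12 = -2 - 12 = -14)
O(D) = 6 + (2 + D)**2/9
-O(u(E(-1))) = -(6 + (2 - 14)**2/9) = -(6 + (1/9)*(-12)**2) = -(6 + (1/9)*144) = -(6 + 16) = -1*22 = -22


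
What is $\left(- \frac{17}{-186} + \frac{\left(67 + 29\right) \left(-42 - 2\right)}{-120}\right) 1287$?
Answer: $\frac{14080209}{310} \approx 45420.0$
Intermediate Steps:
$\left(- \frac{17}{-186} + \frac{\left(67 + 29\right) \left(-42 - 2\right)}{-120}\right) 1287 = \left(\left(-17\right) \left(- \frac{1}{186}\right) + 96 \left(-44\right) \left(- \frac{1}{120}\right)\right) 1287 = \left(\frac{17}{186} - - \frac{176}{5}\right) 1287 = \left(\frac{17}{186} + \frac{176}{5}\right) 1287 = \frac{32821}{930} \cdot 1287 = \frac{14080209}{310}$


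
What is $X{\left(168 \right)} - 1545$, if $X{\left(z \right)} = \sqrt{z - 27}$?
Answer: $-1545 + \sqrt{141} \approx -1533.1$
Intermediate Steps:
$X{\left(z \right)} = \sqrt{-27 + z}$
$X{\left(168 \right)} - 1545 = \sqrt{-27 + 168} - 1545 = \sqrt{141} - 1545 = -1545 + \sqrt{141}$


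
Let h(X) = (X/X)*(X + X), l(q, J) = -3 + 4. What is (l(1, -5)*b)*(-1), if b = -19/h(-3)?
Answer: -19/6 ≈ -3.1667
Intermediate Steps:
l(q, J) = 1
h(X) = 2*X (h(X) = 1*(2*X) = 2*X)
b = 19/6 (b = -19/(2*(-3)) = -19/(-6) = -19*(-⅙) = 19/6 ≈ 3.1667)
(l(1, -5)*b)*(-1) = (1*(19/6))*(-1) = (19/6)*(-1) = -19/6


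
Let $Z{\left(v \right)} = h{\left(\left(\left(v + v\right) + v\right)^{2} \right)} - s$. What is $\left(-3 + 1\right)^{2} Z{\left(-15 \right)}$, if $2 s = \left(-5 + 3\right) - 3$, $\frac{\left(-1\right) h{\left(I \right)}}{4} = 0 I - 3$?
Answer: $58$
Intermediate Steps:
$h{\left(I \right)} = 12$ ($h{\left(I \right)} = - 4 \left(0 I - 3\right) = - 4 \left(0 - 3\right) = \left(-4\right) \left(-3\right) = 12$)
$s = - \frac{5}{2}$ ($s = \frac{\left(-5 + 3\right) - 3}{2} = \frac{-2 - 3}{2} = \frac{1}{2} \left(-5\right) = - \frac{5}{2} \approx -2.5$)
$Z{\left(v \right)} = \frac{29}{2}$ ($Z{\left(v \right)} = 12 - - \frac{5}{2} = 12 + \frac{5}{2} = \frac{29}{2}$)
$\left(-3 + 1\right)^{2} Z{\left(-15 \right)} = \left(-3 + 1\right)^{2} \cdot \frac{29}{2} = \left(-2\right)^{2} \cdot \frac{29}{2} = 4 \cdot \frac{29}{2} = 58$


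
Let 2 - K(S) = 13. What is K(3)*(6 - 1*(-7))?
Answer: -143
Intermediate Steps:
K(S) = -11 (K(S) = 2 - 1*13 = 2 - 13 = -11)
K(3)*(6 - 1*(-7)) = -11*(6 - 1*(-7)) = -11*(6 + 7) = -11*13 = -143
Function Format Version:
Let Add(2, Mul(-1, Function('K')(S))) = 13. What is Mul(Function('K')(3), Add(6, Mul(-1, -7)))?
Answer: -143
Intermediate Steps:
Function('K')(S) = -11 (Function('K')(S) = Add(2, Mul(-1, 13)) = Add(2, -13) = -11)
Mul(Function('K')(3), Add(6, Mul(-1, -7))) = Mul(-11, Add(6, Mul(-1, -7))) = Mul(-11, Add(6, 7)) = Mul(-11, 13) = -143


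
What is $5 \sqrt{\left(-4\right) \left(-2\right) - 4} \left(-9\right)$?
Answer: $-90$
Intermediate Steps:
$5 \sqrt{\left(-4\right) \left(-2\right) - 4} \left(-9\right) = 5 \sqrt{8 - 4} \left(-9\right) = 5 \sqrt{4} \left(-9\right) = 5 \cdot 2 \left(-9\right) = 10 \left(-9\right) = -90$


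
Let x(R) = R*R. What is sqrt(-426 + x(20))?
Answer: I*sqrt(26) ≈ 5.099*I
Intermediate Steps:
x(R) = R**2
sqrt(-426 + x(20)) = sqrt(-426 + 20**2) = sqrt(-426 + 400) = sqrt(-26) = I*sqrt(26)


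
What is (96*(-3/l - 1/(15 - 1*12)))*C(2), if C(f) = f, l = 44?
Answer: -848/11 ≈ -77.091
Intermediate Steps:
(96*(-3/l - 1/(15 - 1*12)))*C(2) = (96*(-3/44 - 1/(15 - 1*12)))*2 = (96*(-3*1/44 - 1/(15 - 12)))*2 = (96*(-3/44 - 1/3))*2 = (96*(-53/132))*2 = -424/11*2 = -848/11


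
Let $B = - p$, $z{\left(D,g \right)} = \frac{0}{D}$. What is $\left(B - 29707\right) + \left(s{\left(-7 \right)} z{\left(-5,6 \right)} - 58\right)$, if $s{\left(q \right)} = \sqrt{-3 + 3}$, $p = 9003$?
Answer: $-38768$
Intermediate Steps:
$z{\left(D,g \right)} = 0$
$s{\left(q \right)} = 0$ ($s{\left(q \right)} = \sqrt{0} = 0$)
$B = -9003$ ($B = \left(-1\right) 9003 = -9003$)
$\left(B - 29707\right) + \left(s{\left(-7 \right)} z{\left(-5,6 \right)} - 58\right) = \left(-9003 - 29707\right) + \left(0 \cdot 0 - 58\right) = -38710 + \left(0 - 58\right) = -38710 - 58 = -38768$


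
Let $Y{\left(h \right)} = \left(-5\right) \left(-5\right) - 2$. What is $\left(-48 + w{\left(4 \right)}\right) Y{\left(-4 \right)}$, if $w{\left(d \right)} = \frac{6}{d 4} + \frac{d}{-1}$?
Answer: $- \frac{9499}{8} \approx -1187.4$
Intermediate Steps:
$w{\left(d \right)} = - d + \frac{3}{2 d}$ ($w{\left(d \right)} = \frac{6}{4 d} + d \left(-1\right) = 6 \frac{1}{4 d} - d = \frac{3}{2 d} - d = - d + \frac{3}{2 d}$)
$Y{\left(h \right)} = 23$ ($Y{\left(h \right)} = 25 - 2 = 23$)
$\left(-48 + w{\left(4 \right)}\right) Y{\left(-4 \right)} = \left(-48 + \left(\left(-1\right) 4 + \frac{3}{2 \cdot 4}\right)\right) 23 = \left(-48 + \left(-4 + \frac{3}{2} \cdot \frac{1}{4}\right)\right) 23 = \left(-48 + \left(-4 + \frac{3}{8}\right)\right) 23 = \left(-48 - \frac{29}{8}\right) 23 = \left(- \frac{413}{8}\right) 23 = - \frac{9499}{8}$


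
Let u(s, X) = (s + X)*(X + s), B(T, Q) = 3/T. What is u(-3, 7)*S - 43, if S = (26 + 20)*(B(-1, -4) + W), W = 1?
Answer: -1515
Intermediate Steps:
S = -92 (S = (26 + 20)*(3/(-1) + 1) = 46*(3*(-1) + 1) = 46*(-3 + 1) = 46*(-2) = -92)
u(s, X) = (X + s)² (u(s, X) = (X + s)*(X + s) = (X + s)²)
u(-3, 7)*S - 43 = (7 - 3)²*(-92) - 43 = 4²*(-92) - 43 = 16*(-92) - 43 = -1472 - 43 = -1515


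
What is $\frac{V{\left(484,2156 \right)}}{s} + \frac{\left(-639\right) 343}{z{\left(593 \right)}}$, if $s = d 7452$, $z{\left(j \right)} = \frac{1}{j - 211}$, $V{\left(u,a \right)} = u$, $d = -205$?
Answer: $- \frac{31976067870931}{381915} \approx -8.3726 \cdot 10^{7}$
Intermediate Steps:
$z{\left(j \right)} = \frac{1}{-211 + j}$
$s = -1527660$ ($s = \left(-205\right) 7452 = -1527660$)
$\frac{V{\left(484,2156 \right)}}{s} + \frac{\left(-639\right) 343}{z{\left(593 \right)}} = \frac{484}{-1527660} + \frac{\left(-639\right) 343}{\frac{1}{-211 + 593}} = 484 \left(- \frac{1}{1527660}\right) - \frac{219177}{\frac{1}{382}} = - \frac{121}{381915} - 219177 \frac{1}{\frac{1}{382}} = - \frac{121}{381915} - 83725614 = - \frac{31976067870931}{381915}$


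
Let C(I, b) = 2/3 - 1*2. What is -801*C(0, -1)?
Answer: 1068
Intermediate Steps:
C(I, b) = -4/3 (C(I, b) = 2*(1/3) - 2 = 2/3 - 2 = -4/3)
-801*C(0, -1) = -801*(-4/3) = 1068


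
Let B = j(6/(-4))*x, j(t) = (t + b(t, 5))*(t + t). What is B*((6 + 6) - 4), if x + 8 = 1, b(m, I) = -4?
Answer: -924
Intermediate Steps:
x = -7 (x = -8 + 1 = -7)
j(t) = 2*t*(-4 + t) (j(t) = (t - 4)*(t + t) = (-4 + t)*(2*t) = 2*t*(-4 + t))
B = -231/2 (B = (2*(6/(-4))*(-4 + 6/(-4)))*(-7) = (2*(6*(-¼))*(-4 + 6*(-¼)))*(-7) = (2*(-3/2)*(-4 - 3/2))*(-7) = (2*(-3/2)*(-11/2))*(-7) = (33/2)*(-7) = -231/2 ≈ -115.50)
B*((6 + 6) - 4) = -231*((6 + 6) - 4)/2 = -231*(12 - 4)/2 = -231/2*8 = -924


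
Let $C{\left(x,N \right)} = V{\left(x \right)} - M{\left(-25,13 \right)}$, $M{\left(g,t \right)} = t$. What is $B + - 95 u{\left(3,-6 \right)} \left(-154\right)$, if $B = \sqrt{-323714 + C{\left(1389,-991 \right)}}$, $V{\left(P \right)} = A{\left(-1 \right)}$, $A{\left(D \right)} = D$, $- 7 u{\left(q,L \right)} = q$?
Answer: $-6270 + 4 i \sqrt{20233} \approx -6270.0 + 568.97 i$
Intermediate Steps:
$u{\left(q,L \right)} = - \frac{q}{7}$
$V{\left(P \right)} = -1$
$C{\left(x,N \right)} = -14$ ($C{\left(x,N \right)} = -1 - 13 = -14$)
$B = 4 i \sqrt{20233}$ ($B = \sqrt{-323714 - 14} = \sqrt{-323728} = 4 i \sqrt{20233} \approx 568.97 i$)
$B + - 95 u{\left(3,-6 \right)} \left(-154\right) = 4 i \sqrt{20233} + - 95 \left(\left(- \frac{1}{7}\right) 3\right) \left(-154\right) = 4 i \sqrt{20233} + \left(-95\right) \left(- \frac{3}{7}\right) \left(-154\right) = 4 i \sqrt{20233} + \frac{285}{7} \left(-154\right) = 4 i \sqrt{20233} - 6270 = -6270 + 4 i \sqrt{20233}$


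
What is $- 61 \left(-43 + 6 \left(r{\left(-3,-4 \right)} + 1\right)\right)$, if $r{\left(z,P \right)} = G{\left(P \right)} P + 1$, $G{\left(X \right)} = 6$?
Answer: $10675$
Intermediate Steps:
$r{\left(z,P \right)} = 1 + 6 P$ ($r{\left(z,P \right)} = 6 P + 1 = 1 + 6 P$)
$- 61 \left(-43 + 6 \left(r{\left(-3,-4 \right)} + 1\right)\right) = - 61 \left(-43 + 6 \left(\left(1 + 6 \left(-4\right)\right) + 1\right)\right) = - 61 \left(-43 + 6 \left(\left(1 - 24\right) + 1\right)\right) = - 61 \left(-43 + 6 \left(-23 + 1\right)\right) = - 61 \left(-43 + 6 \left(-22\right)\right) = - 61 \left(-43 - 132\right) = \left(-61\right) \left(-175\right) = 10675$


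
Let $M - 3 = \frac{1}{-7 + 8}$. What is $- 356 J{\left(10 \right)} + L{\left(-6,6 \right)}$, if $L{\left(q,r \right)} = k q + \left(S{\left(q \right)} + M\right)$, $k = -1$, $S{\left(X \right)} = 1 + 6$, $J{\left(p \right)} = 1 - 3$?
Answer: $729$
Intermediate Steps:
$J{\left(p \right)} = -2$ ($J{\left(p \right)} = 1 - 3 = -2$)
$S{\left(X \right)} = 7$
$M = 4$ ($M = 3 + \frac{1}{-7 + 8} = 3 + 1^{-1} = 3 + 1 = 4$)
$L{\left(q,r \right)} = 11 - q$ ($L{\left(q,r \right)} = - q + \left(7 + 4\right) = - q + 11 = 11 - q$)
$- 356 J{\left(10 \right)} + L{\left(-6,6 \right)} = \left(-356\right) \left(-2\right) + \left(11 - -6\right) = 712 + \left(11 + 6\right) = 712 + 17 = 729$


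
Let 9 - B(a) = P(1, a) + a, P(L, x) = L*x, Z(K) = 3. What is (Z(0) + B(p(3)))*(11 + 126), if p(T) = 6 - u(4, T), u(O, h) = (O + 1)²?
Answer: 6850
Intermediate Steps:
u(O, h) = (1 + O)²
p(T) = -19 (p(T) = 6 - (1 + 4)² = 6 - 1*5² = 6 - 1*25 = 6 - 25 = -19)
B(a) = 9 - 2*a (B(a) = 9 - (1*a + a) = 9 - (a + a) = 9 - 2*a)
(Z(0) + B(p(3)))*(11 + 126) = (3 + (9 - 2*(-19)))*(11 + 126) = (3 + (9 + 38))*137 = (3 + 47)*137 = 50*137 = 6850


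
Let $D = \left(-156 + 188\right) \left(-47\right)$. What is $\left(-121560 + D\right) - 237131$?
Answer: $-360195$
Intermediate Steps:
$D = -1504$ ($D = 32 \left(-47\right) = -1504$)
$\left(-121560 + D\right) - 237131 = \left(-121560 - 1504\right) - 237131 = -123064 - 237131 = -360195$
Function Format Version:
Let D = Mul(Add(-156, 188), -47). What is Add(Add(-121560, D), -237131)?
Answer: -360195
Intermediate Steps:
D = -1504 (D = Mul(32, -47) = -1504)
Add(Add(-121560, D), -237131) = Add(Add(-121560, -1504), -237131) = Add(-123064, -237131) = -360195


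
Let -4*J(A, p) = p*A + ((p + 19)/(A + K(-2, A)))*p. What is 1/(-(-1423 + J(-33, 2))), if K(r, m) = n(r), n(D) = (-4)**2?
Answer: 17/23900 ≈ 0.00071130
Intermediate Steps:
n(D) = 16
K(r, m) = 16
J(A, p) = -A*p/4 - p*(19 + p)/(4*(16 + A)) (J(A, p) = -(p*A + ((p + 19)/(A + 16))*p)/4 = -(A*p + ((19 + p)/(16 + A))*p)/4 = -(A*p + p*(19 + p)/(16 + A))/4 = -A*p/4 - p*(19 + p)/(4*(16 + A)))
1/(-(-1423 + J(-33, 2))) = 1/(-(-1423 - 1*2*(19 + 2 + (-33)**2 + 16*(-33))/(64 + 4*(-33)))) = 1/(-(-1423 - 1*2*(19 + 2 + 1089 - 528)/(64 - 132))) = 1/(-(-1423 - 1*2*582/(-68))) = 1/(-(-1423 - 1*2*(-1/68)*582)) = 1/(-(-1423 + 291/17)) = 1/(-1*(-23900/17)) = 1/(23900/17) = 17/23900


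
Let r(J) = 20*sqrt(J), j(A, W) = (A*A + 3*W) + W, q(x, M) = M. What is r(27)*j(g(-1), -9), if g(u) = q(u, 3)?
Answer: -1620*sqrt(3) ≈ -2805.9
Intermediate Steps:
g(u) = 3
j(A, W) = A**2 + 4*W (j(A, W) = (A**2 + 3*W) + W = A**2 + 4*W)
r(27)*j(g(-1), -9) = (20*sqrt(27))*(3**2 + 4*(-9)) = (20*(3*sqrt(3)))*(9 - 36) = (60*sqrt(3))*(-27) = -1620*sqrt(3)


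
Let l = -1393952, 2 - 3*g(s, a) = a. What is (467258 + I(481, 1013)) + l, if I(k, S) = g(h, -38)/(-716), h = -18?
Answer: -497634688/537 ≈ -9.2669e+5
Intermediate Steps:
g(s, a) = ⅔ - a/3
I(k, S) = -10/537 (I(k, S) = (⅔ - ⅓*(-38))/(-716) = (⅔ + 38/3)*(-1/716) = (40/3)*(-1/716) = -10/537)
(467258 + I(481, 1013)) + l = (467258 - 10/537) - 1393952 = 250917536/537 - 1393952 = -497634688/537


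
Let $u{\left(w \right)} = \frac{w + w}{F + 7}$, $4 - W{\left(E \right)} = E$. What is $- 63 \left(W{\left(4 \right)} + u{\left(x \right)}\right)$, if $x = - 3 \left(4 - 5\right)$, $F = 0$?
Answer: $-54$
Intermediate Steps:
$W{\left(E \right)} = 4 - E$
$x = 3$ ($x = \left(-3\right) \left(-1\right) = 3$)
$u{\left(w \right)} = \frac{2 w}{7}$ ($u{\left(w \right)} = \frac{w + w}{0 + 7} = \frac{2 w}{7}$)
$- 63 \left(W{\left(4 \right)} + u{\left(x \right)}\right) = - 63 \left(\left(4 - 4\right) + \frac{2}{7} \cdot 3\right) = - 63 \left(\left(4 - 4\right) + \frac{6}{7}\right) = - 63 \left(0 + \frac{6}{7}\right) = \left(-63\right) \frac{6}{7} = -54$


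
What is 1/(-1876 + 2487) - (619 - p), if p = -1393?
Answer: -1229331/611 ≈ -2012.0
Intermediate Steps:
1/(-1876 + 2487) - (619 - p) = 1/(-1876 + 2487) - (619 - 1*(-1393)) = 1/611 - (619 + 1393) = 1/611 - 1*2012 = 1/611 - 2012 = -1229331/611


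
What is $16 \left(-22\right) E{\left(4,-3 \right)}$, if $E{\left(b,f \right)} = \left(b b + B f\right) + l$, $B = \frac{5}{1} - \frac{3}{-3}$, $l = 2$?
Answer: $0$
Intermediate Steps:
$B = 6$ ($B = 5 \cdot 1 - -1 = 5 + 1 = 6$)
$E{\left(b,f \right)} = 2 + b^{2} + 6 f$ ($E{\left(b,f \right)} = \left(b b + 6 f\right) + 2 = \left(b^{2} + 6 f\right) + 2 = 2 + b^{2} + 6 f$)
$16 \left(-22\right) E{\left(4,-3 \right)} = 16 \left(-22\right) \left(2 + 4^{2} + 6 \left(-3\right)\right) = - 352 \left(2 + 16 - 18\right) = \left(-352\right) 0 = 0$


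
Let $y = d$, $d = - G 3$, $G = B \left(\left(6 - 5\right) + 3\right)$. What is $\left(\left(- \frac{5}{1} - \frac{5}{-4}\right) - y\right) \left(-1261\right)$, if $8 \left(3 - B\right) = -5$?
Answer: $- \frac{200499}{4} \approx -50125.0$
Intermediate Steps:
$B = \frac{29}{8}$ ($B = 3 - - \frac{5}{8} = 3 + \frac{5}{8} = \frac{29}{8} \approx 3.625$)
$G = \frac{29}{2}$ ($G = \frac{29 \left(\left(6 - 5\right) + 3\right)}{8} = \frac{29 \left(1 + 3\right)}{8} = \frac{29}{8} \cdot 4 = \frac{29}{2} \approx 14.5$)
$d = - \frac{87}{2}$ ($d = \left(-1\right) \frac{29}{2} \cdot 3 = \left(- \frac{29}{2}\right) 3 = - \frac{87}{2} \approx -43.5$)
$y = - \frac{87}{2} \approx -43.5$
$\left(\left(- \frac{5}{1} - \frac{5}{-4}\right) - y\right) \left(-1261\right) = \left(\left(- \frac{5}{1} - \frac{5}{-4}\right) - - \frac{87}{2}\right) \left(-1261\right) = \left(\left(\left(-5\right) 1 - - \frac{5}{4}\right) + \frac{87}{2}\right) \left(-1261\right) = \left(\left(-5 + \frac{5}{4}\right) + \frac{87}{2}\right) \left(-1261\right) = \left(- \frac{15}{4} + \frac{87}{2}\right) \left(-1261\right) = \frac{159}{4} \left(-1261\right) = - \frac{200499}{4}$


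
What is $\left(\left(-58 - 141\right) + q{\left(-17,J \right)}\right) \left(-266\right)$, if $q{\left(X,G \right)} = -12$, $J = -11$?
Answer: $56126$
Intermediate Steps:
$\left(\left(-58 - 141\right) + q{\left(-17,J \right)}\right) \left(-266\right) = \left(\left(-58 - 141\right) - 12\right) \left(-266\right) = \left(-199 - 12\right) \left(-266\right) = \left(-211\right) \left(-266\right) = 56126$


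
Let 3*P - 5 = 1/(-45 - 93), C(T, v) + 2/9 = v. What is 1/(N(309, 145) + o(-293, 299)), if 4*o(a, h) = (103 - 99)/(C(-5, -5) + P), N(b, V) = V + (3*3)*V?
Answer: 491/711812 ≈ 0.00068979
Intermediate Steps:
C(T, v) = -2/9 + v
P = 689/414 (P = 5/3 + 1/(3*(-45 - 93)) = 5/3 + (⅓)/(-138) = 5/3 + (⅓)*(-1/138) = 5/3 - 1/414 = 689/414 ≈ 1.6643)
N(b, V) = 10*V (N(b, V) = V + 9*V = 10*V)
o(a, h) = -138/491 (o(a, h) = ((103 - 99)/((-2/9 - 5) + 689/414))/4 = (4/(-47/9 + 689/414))/4 = (4/(-491/138))/4 = (4*(-138/491))/4 = (¼)*(-552/491) = -138/491)
1/(N(309, 145) + o(-293, 299)) = 1/(10*145 - 138/491) = 1/(1450 - 138/491) = 1/(711812/491) = 491/711812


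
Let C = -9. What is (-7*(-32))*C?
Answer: -2016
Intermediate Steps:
(-7*(-32))*C = -7*(-32)*(-9) = 224*(-9) = -2016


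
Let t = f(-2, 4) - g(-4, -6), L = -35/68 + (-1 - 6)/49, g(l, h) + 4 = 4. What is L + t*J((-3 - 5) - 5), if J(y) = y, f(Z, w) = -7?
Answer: 43003/476 ≈ 90.342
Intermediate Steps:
g(l, h) = 0 (g(l, h) = -4 + 4 = 0)
L = -313/476 (L = -35*1/68 - 7*1/49 = -35/68 - ⅐ = -313/476 ≈ -0.65756)
t = -7 (t = -7 - 1*0 = -7 + 0 = -7)
L + t*J((-3 - 5) - 5) = -313/476 - 7*((-3 - 5) - 5) = -313/476 - 7*(-8 - 5) = -313/476 - 7*(-13) = -313/476 + 91 = 43003/476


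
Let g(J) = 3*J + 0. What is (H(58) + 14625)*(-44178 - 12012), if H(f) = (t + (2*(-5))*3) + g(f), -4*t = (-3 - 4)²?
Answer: -1658363565/2 ≈ -8.2918e+8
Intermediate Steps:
t = -49/4 (t = -(-3 - 4)²/4 = -¼*(-7)² = -¼*49 = -49/4 ≈ -12.250)
g(J) = 3*J
H(f) = -169/4 + 3*f (H(f) = (-49/4 + (2*(-5))*3) + 3*f = (-49/4 - 10*3) + 3*f = (-49/4 - 30) + 3*f = -169/4 + 3*f)
(H(58) + 14625)*(-44178 - 12012) = ((-169/4 + 3*58) + 14625)*(-44178 - 12012) = ((-169/4 + 174) + 14625)*(-56190) = (527/4 + 14625)*(-56190) = (59027/4)*(-56190) = -1658363565/2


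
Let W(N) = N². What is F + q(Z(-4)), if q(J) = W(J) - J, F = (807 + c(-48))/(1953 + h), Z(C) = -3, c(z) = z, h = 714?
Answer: 10921/889 ≈ 12.285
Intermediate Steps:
F = 253/889 (F = (807 - 48)/(1953 + 714) = 759/2667 = 759*(1/2667) = 253/889 ≈ 0.28459)
q(J) = J² - J
F + q(Z(-4)) = 253/889 - 3*(-1 - 3) = 253/889 - 3*(-4) = 253/889 + 12 = 10921/889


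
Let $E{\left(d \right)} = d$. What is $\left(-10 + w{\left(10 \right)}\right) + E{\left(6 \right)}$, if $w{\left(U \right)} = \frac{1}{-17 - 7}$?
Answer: $- \frac{97}{24} \approx -4.0417$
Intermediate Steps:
$w{\left(U \right)} = - \frac{1}{24}$ ($w{\left(U \right)} = \frac{1}{-24} = - \frac{1}{24}$)
$\left(-10 + w{\left(10 \right)}\right) + E{\left(6 \right)} = \left(-10 - \frac{1}{24}\right) + 6 = - \frac{241}{24} + 6 = - \frac{97}{24}$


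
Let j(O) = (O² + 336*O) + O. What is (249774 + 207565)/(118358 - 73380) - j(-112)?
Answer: 1133902939/44978 ≈ 25210.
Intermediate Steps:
j(O) = O² + 337*O
(249774 + 207565)/(118358 - 73380) - j(-112) = (249774 + 207565)/(118358 - 73380) - (-112)*(337 - 112) = 457339/44978 - (-112)*225 = 457339*(1/44978) - 1*(-25200) = 457339/44978 + 25200 = 1133902939/44978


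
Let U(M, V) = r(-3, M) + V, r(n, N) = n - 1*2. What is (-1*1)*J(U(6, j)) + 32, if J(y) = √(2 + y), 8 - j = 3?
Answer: 32 - √2 ≈ 30.586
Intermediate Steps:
r(n, N) = -2 + n (r(n, N) = n - 2 = -2 + n)
j = 5 (j = 8 - 1*3 = 8 - 3 = 5)
U(M, V) = -5 + V (U(M, V) = (-2 - 3) + V = -5 + V)
(-1*1)*J(U(6, j)) + 32 = (-1*1)*√(2 + (-5 + 5)) + 32 = -√(2 + 0) + 32 = -√2 + 32 = 32 - √2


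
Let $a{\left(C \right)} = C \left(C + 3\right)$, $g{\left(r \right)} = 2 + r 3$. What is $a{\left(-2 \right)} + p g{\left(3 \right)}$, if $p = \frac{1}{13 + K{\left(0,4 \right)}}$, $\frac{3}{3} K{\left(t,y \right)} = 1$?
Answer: $- \frac{17}{14} \approx -1.2143$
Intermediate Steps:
$g{\left(r \right)} = 2 + 3 r$
$K{\left(t,y \right)} = 1$
$p = \frac{1}{14}$ ($p = \frac{1}{13 + 1} = \frac{1}{14} \approx 0.071429$)
$a{\left(C \right)} = C \left(3 + C\right)$
$a{\left(-2 \right)} + p g{\left(3 \right)} = - 2 \left(3 - 2\right) + \frac{2 + 3 \cdot 3}{14} = \left(-2\right) 1 + \frac{2 + 9}{14} = -2 + \frac{1}{14} \cdot 11 = -2 + \frac{11}{14} = - \frac{17}{14}$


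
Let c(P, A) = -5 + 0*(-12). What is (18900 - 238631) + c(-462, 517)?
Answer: -219736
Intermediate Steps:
c(P, A) = -5 (c(P, A) = -5 + 0 = -5)
(18900 - 238631) + c(-462, 517) = (18900 - 238631) - 5 = -219731 - 5 = -219736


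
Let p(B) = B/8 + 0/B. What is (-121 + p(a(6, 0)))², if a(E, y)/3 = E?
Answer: 225625/16 ≈ 14102.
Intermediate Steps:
a(E, y) = 3*E
p(B) = B/8 (p(B) = B*(⅛) + 0 = B/8 + 0 = B/8)
(-121 + p(a(6, 0)))² = (-121 + (3*6)/8)² = (-121 + (⅛)*18)² = (-121 + 9/4)² = (-475/4)² = 225625/16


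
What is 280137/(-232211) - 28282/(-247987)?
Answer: -62902942717/57585309257 ≈ -1.0923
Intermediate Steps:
280137/(-232211) - 28282/(-247987) = 280137*(-1/232211) - 28282*(-1/247987) = -280137/232211 + 28282/247987 = -62902942717/57585309257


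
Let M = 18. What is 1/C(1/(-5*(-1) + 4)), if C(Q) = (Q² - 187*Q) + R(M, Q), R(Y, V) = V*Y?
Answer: -81/1520 ≈ -0.053289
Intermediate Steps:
C(Q) = Q² - 169*Q (C(Q) = (Q² - 187*Q) + Q*18 = (Q² - 187*Q) + 18*Q = Q² - 169*Q)
1/C(1/(-5*(-1) + 4)) = 1/((-169 + 1/(-5*(-1) + 4))/(-5*(-1) + 4)) = 1/((-169 + 1/(5 + 4))/(5 + 4)) = 1/((-169 + 1/9)/9) = 1/((-169 + ⅑)/9) = 1/((⅑)*(-1520/9)) = 1/(-1520/81) = -81/1520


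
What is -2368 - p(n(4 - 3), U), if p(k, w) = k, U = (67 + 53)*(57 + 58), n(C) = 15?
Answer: -2383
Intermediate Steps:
U = 13800 (U = 120*115 = 13800)
-2368 - p(n(4 - 3), U) = -2368 - 1*15 = -2368 - 15 = -2383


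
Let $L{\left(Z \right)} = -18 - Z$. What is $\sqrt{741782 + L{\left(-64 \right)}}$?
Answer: $2 \sqrt{185457} \approx 861.29$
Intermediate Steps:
$\sqrt{741782 + L{\left(-64 \right)}} = \sqrt{741782 - -46} = \sqrt{741782 + \left(-18 + 64\right)} = \sqrt{741782 + 46} = \sqrt{741828} = 2 \sqrt{185457}$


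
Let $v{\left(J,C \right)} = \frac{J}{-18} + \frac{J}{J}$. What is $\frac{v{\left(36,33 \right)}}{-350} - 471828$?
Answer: $- \frac{165139799}{350} \approx -4.7183 \cdot 10^{5}$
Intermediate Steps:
$v{\left(J,C \right)} = 1 - \frac{J}{18}$ ($v{\left(J,C \right)} = J \left(- \frac{1}{18}\right) + 1 = - \frac{J}{18} + 1 = 1 - \frac{J}{18}$)
$\frac{v{\left(36,33 \right)}}{-350} - 471828 = \frac{1 - 2}{-350} - 471828 = \left(1 - 2\right) \left(- \frac{1}{350}\right) - 471828 = \left(-1\right) \left(- \frac{1}{350}\right) - 471828 = \frac{1}{350} - 471828 = - \frac{165139799}{350}$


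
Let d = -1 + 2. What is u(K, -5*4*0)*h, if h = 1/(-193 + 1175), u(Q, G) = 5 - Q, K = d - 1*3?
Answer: 7/982 ≈ 0.0071283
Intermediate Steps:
d = 1
K = -2 (K = 1 - 1*3 = 1 - 3 = -2)
h = 1/982 ≈ 0.0010183
u(K, -5*4*0)*h = (5 - 1*(-2))*(1/982) = (5 + 2)*(1/982) = 7*(1/982) = 7/982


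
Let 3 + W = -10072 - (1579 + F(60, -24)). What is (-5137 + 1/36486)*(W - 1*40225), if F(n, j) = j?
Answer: 3239703022585/12162 ≈ 2.6638e+8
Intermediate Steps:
W = -11630 (W = -3 + (-10072 - (1579 - 24)) = -3 + (-10072 - 1*1555) = -3 + (-10072 - 1555) = -3 - 11627 = -11630)
(-5137 + 1/36486)*(W - 1*40225) = (-5137 + 1/36486)*(-11630 - 1*40225) = (-5137 + 1/36486)*(-11630 - 40225) = -187428581/36486*(-51855) = 3239703022585/12162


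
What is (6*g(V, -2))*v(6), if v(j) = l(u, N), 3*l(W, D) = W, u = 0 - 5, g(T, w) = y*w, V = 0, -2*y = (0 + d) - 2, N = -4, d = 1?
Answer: 10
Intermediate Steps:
y = ½ (y = -((0 + 1) - 2)/2 = -(1 - 2)/2 = -½*(-1) = ½ ≈ 0.50000)
g(T, w) = w/2
u = -5
l(W, D) = W/3
v(j) = -5/3 (v(j) = (⅓)*(-5) = -5/3)
(6*g(V, -2))*v(6) = (6*((½)*(-2)))*(-5/3) = (6*(-1))*(-5/3) = -6*(-5/3) = 10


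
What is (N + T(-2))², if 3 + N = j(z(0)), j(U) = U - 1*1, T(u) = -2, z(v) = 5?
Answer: 1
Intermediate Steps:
j(U) = -1 + U (j(U) = U - 1 = -1 + U)
N = 1 (N = -3 + (-1 + 5) = -3 + 4 = 1)
(N + T(-2))² = (1 - 2)² = (-1)² = 1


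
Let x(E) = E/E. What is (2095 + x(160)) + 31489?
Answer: 33585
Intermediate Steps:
x(E) = 1
(2095 + x(160)) + 31489 = (2095 + 1) + 31489 = 2096 + 31489 = 33585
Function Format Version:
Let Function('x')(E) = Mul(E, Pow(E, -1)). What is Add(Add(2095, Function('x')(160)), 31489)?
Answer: 33585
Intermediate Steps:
Function('x')(E) = 1
Add(Add(2095, Function('x')(160)), 31489) = Add(Add(2095, 1), 31489) = Add(2096, 31489) = 33585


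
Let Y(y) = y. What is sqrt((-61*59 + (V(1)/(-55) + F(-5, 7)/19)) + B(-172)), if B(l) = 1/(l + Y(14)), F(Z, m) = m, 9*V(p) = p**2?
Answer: I*sqrt(882932815979170)/495330 ≈ 59.989*I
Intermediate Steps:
V(p) = p**2/9
B(l) = 1/(14 + l) (B(l) = 1/(l + 14) = 1/(14 + l))
sqrt((-61*59 + (V(1)/(-55) + F(-5, 7)/19)) + B(-172)) = sqrt((-61*59 + (((1/9)*1**2)/(-55) + 7/19)) + 1/(14 - 172)) = sqrt((-3599 + (((1/9)*1)*(-1/55) + 7*(1/19))) + 1/(-158)) = sqrt((-3599 + ((1/9)*(-1/55) + 7/19)) - 1/158) = sqrt((-3599 + (-1/495 + 7/19)) - 1/158) = sqrt((-3599 + 3446/9405) - 1/158) = sqrt(-33845149/9405 - 1/158) = sqrt(-5347542947/1485990) = I*sqrt(882932815979170)/495330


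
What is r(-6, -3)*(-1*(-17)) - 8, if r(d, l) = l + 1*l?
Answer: -110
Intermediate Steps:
r(d, l) = 2*l (r(d, l) = l + l = 2*l)
r(-6, -3)*(-1*(-17)) - 8 = (2*(-3))*(-1*(-17)) - 8 = -6*17 - 8 = -102 - 8 = -110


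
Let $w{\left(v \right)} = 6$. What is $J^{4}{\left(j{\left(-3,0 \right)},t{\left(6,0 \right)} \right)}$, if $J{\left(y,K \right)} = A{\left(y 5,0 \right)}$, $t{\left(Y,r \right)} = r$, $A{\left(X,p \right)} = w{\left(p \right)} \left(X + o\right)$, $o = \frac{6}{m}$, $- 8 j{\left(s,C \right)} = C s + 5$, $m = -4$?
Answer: $\frac{151807041}{256} \approx 5.93 \cdot 10^{5}$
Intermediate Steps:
$j{\left(s,C \right)} = - \frac{5}{8} - \frac{C s}{8}$ ($j{\left(s,C \right)} = - \frac{C s + 5}{8} = - \frac{5 + C s}{8} = - \frac{5}{8} - \frac{C s}{8}$)
$o = - \frac{3}{2}$ ($o = \frac{6}{-4} = 6 \left(- \frac{1}{4}\right) = - \frac{3}{2} \approx -1.5$)
$A{\left(X,p \right)} = -9 + 6 X$ ($A{\left(X,p \right)} = 6 \left(X - \frac{3}{2}\right) = 6 \left(- \frac{3}{2} + X\right) = -9 + 6 X$)
$J{\left(y,K \right)} = -9 + 30 y$ ($J{\left(y,K \right)} = -9 + 6 y 5 = -9 + 6 \cdot 5 y = -9 + 30 y$)
$J^{4}{\left(j{\left(-3,0 \right)},t{\left(6,0 \right)} \right)} = \left(-9 + 30 \left(- \frac{5}{8} - 0 \left(-3\right)\right)\right)^{4} = \left(-9 + 30 \left(- \frac{5}{8} + 0\right)\right)^{4} = \left(-9 + 30 \left(- \frac{5}{8}\right)\right)^{4} = \left(-9 - \frac{75}{4}\right)^{4} = \left(- \frac{111}{4}\right)^{4} = \frac{151807041}{256}$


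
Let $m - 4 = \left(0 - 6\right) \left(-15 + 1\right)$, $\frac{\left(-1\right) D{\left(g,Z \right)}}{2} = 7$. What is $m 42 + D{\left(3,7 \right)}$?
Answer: $3682$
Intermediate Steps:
$D{\left(g,Z \right)} = -14$ ($D{\left(g,Z \right)} = \left(-2\right) 7 = -14$)
$m = 88$ ($m = 4 + \left(0 - 6\right) \left(-15 + 1\right) = 4 - -84 = 4 + 84 = 88$)
$m 42 + D{\left(3,7 \right)} = 88 \cdot 42 - 14 = 3696 - 14 = 3682$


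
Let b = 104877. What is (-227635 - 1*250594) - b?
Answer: -583106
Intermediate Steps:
(-227635 - 1*250594) - b = (-227635 - 1*250594) - 1*104877 = (-227635 - 250594) - 104877 = -478229 - 104877 = -583106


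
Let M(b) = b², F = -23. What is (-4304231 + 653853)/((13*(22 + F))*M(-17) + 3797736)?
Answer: -3650378/3793979 ≈ -0.96215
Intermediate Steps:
(-4304231 + 653853)/((13*(22 + F))*M(-17) + 3797736) = (-4304231 + 653853)/((13*(22 - 23))*(-17)² + 3797736) = -3650378/((13*(-1))*289 + 3797736) = -3650378/(-13*289 + 3797736) = -3650378/(-3757 + 3797736) = -3650378/3793979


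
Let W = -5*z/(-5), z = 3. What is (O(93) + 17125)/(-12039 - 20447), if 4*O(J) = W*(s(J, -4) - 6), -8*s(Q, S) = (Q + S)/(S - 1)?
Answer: -2739547/5197760 ≈ -0.52706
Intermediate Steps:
s(Q, S) = -(Q + S)/(8*(-1 + S)) (s(Q, S) = -(Q + S)/(8*(S - 1)) = -(Q + S)/(8*(-1 + S)))
W = 3 (W = -15/(-5) = -15*(-1)/5 = -5*(-⅗) = 3)
O(J) = -183/40 + 3*J/160 (O(J) = (3*((-J - 1*(-4))/(8*(-1 - 4)) - 6))/4 = (3*((⅛)*(-J + 4)/(-5) - 6))/4 = (3*((⅛)*(-⅕)*(4 - J) - 6))/4 = (3*((-⅒ + J/40) - 6))/4 = (3*(-61/10 + J/40))/4 = (-183/10 + 3*J/40)/4 = -183/40 + 3*J/160)
(O(93) + 17125)/(-12039 - 20447) = ((-183/40 + (3/160)*93) + 17125)/(-12039 - 20447) = ((-183/40 + 279/160) + 17125)/(-32486) = (-453/160 + 17125)*(-1/32486) = (2739547/160)*(-1/32486) = -2739547/5197760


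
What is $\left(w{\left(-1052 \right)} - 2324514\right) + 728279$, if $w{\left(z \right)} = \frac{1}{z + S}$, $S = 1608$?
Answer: $- \frac{887506659}{556} \approx -1.5962 \cdot 10^{6}$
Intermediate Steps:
$w{\left(z \right)} = \frac{1}{1608 + z}$ ($w{\left(z \right)} = \frac{1}{z + 1608} = \frac{1}{1608 + z}$)
$\left(w{\left(-1052 \right)} - 2324514\right) + 728279 = \left(\frac{1}{1608 - 1052} - 2324514\right) + 728279 = \left(\frac{1}{556} - 2324514\right) + 728279 = - \frac{1292429783}{556} + 728279 = - \frac{887506659}{556}$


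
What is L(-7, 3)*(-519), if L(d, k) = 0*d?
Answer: 0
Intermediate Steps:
L(d, k) = 0
L(-7, 3)*(-519) = 0*(-519) = 0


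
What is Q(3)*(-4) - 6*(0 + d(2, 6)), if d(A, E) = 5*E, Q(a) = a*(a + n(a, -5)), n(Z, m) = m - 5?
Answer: -96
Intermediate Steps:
n(Z, m) = -5 + m
Q(a) = a*(-10 + a) (Q(a) = a*(a + (-5 - 5)) = a*(a - 10) = a*(-10 + a))
Q(3)*(-4) - 6*(0 + d(2, 6)) = (3*(-10 + 3))*(-4) - 6*(0 + 5*6) = (3*(-7))*(-4) - 6*(0 + 30) = -21*(-4) - 6*30 = 84 - 180 = -96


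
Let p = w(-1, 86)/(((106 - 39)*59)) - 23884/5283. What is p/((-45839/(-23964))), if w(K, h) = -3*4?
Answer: -754681061824/319095959487 ≈ -2.3651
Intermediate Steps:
w(K, h) = -12
p = -94476848/20883699 (p = -12*1/(59*(106 - 39)) - 23884/5283 = -12/(67*59) - 23884*1/5283 = -12/3953 - 23884/5283 = -94476848/20883699 ≈ -4.5239)
p/((-45839/(-23964))) = -94476848/(20883699*((-45839/(-23964)))) = -94476848/(20883699*((-45839*(-1/23964)))) = -94476848/(20883699*45839/23964) = -94476848/20883699*23964/45839 = -754681061824/319095959487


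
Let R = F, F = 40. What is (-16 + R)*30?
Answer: 720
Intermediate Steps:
R = 40
(-16 + R)*30 = (-16 + 40)*30 = 24*30 = 720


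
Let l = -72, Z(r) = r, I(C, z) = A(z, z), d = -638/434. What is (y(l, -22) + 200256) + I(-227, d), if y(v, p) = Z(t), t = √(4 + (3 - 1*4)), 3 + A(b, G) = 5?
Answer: 200258 + √3 ≈ 2.0026e+5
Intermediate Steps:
A(b, G) = 2 (A(b, G) = -3 + 5 = 2)
d = -319/217 (d = -638*1/434 = -319/217 ≈ -1.4700)
t = √3 (t = √(4 + (3 - 4)) = √(4 - 1) = √3 ≈ 1.7320)
I(C, z) = 2
y(v, p) = √3
(y(l, -22) + 200256) + I(-227, d) = (√3 + 200256) + 2 = (200256 + √3) + 2 = 200258 + √3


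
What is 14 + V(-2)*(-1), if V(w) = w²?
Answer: 10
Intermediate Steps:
14 + V(-2)*(-1) = 14 + (-2)²*(-1) = 14 + 4*(-1) = 14 - 4 = 10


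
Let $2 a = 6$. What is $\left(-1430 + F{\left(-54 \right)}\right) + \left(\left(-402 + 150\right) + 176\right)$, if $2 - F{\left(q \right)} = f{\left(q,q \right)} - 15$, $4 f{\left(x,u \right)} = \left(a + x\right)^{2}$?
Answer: $- \frac{8557}{4} \approx -2139.3$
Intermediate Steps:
$a = 3$ ($a = \frac{1}{2} \cdot 6 = 3$)
$f{\left(x,u \right)} = \frac{\left(3 + x\right)^{2}}{4}$
$F{\left(q \right)} = 17 - \frac{\left(3 + q\right)^{2}}{4}$ ($F{\left(q \right)} = 2 - \left(\frac{\left(3 + q\right)^{2}}{4} - 15\right) = 2 - \left(-15 + \frac{\left(3 + q\right)^{2}}{4}\right) = 17 - \frac{\left(3 + q\right)^{2}}{4}$)
$\left(-1430 + F{\left(-54 \right)}\right) + \left(\left(-402 + 150\right) + 176\right) = \left(-1430 + \left(17 - \frac{\left(3 - 54\right)^{2}}{4}\right)\right) + \left(\left(-402 + 150\right) + 176\right) = \left(-1430 + \left(17 - \frac{\left(-51\right)^{2}}{4}\right)\right) + \left(-252 + 176\right) = \left(-1430 + \left(17 - \frac{2601}{4}\right)\right) - 76 = \left(-1430 - \frac{2533}{4}\right) - 76 = - \frac{8253}{4} - 76 = - \frac{8557}{4}$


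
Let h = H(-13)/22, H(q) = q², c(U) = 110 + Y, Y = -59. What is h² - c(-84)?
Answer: 3877/484 ≈ 8.0103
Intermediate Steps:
c(U) = 51 (c(U) = 110 - 59 = 51)
h = 169/22 (h = (-13)²/22 = 169*(1/22) = 169/22 ≈ 7.6818)
h² - c(-84) = (169/22)² - 1*51 = 28561/484 - 51 = 3877/484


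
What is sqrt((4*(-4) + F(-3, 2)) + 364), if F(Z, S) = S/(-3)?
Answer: sqrt(3126)/3 ≈ 18.637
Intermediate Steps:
F(Z, S) = -S/3 (F(Z, S) = S*(-1/3) = -S/3)
sqrt((4*(-4) + F(-3, 2)) + 364) = sqrt((4*(-4) - 1/3*2) + 364) = sqrt((-16 - 2/3) + 364) = sqrt(-50/3 + 364) = sqrt(1042/3) = sqrt(3126)/3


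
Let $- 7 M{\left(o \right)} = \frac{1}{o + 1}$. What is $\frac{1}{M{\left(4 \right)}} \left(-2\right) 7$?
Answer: $490$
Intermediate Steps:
$M{\left(o \right)} = - \frac{1}{7 \left(1 + o\right)}$ ($M{\left(o \right)} = - \frac{1}{7 \left(o + 1\right)} = - \frac{1}{7 \left(1 + o\right)}$)
$\frac{1}{M{\left(4 \right)}} \left(-2\right) 7 = \frac{1}{\left(-1\right) \frac{1}{7 + 7 \cdot 4}} \left(-2\right) 7 = \frac{1}{\left(-1\right) \frac{1}{7 + 28}} \left(-2\right) 7 = \frac{1}{\left(-1\right) \frac{1}{35}} \left(-2\right) 7 = \frac{1}{- \frac{1}{35}} \left(-2\right) 7 = \left(-35\right) \left(-2\right) 7 = 70 \cdot 7 = 490$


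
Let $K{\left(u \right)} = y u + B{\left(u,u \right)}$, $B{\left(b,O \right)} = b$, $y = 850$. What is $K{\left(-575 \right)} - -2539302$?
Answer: $2049977$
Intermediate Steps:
$K{\left(u \right)} = 851 u$ ($K{\left(u \right)} = 850 u + u = 851 u$)
$K{\left(-575 \right)} - -2539302 = 851 \left(-575\right) - -2539302 = -489325 + 2539302 = 2049977$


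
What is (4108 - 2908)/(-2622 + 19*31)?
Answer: -1200/2033 ≈ -0.59026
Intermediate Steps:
(4108 - 2908)/(-2622 + 19*31) = 1200/(-2622 + 589) = 1200/(-2033) = 1200*(-1/2033) = -1200/2033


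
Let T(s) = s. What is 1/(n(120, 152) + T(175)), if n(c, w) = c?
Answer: 1/295 ≈ 0.0033898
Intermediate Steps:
1/(n(120, 152) + T(175)) = 1/(120 + 175) = 1/295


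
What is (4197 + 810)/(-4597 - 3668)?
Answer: -1669/2755 ≈ -0.60581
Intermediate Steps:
(4197 + 810)/(-4597 - 3668) = 5007/(-8265) = 5007*(-1/8265) = -1669/2755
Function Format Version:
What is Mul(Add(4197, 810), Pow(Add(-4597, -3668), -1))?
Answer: Rational(-1669, 2755) ≈ -0.60581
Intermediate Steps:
Mul(Add(4197, 810), Pow(Add(-4597, -3668), -1)) = Mul(5007, Pow(-8265, -1)) = Mul(5007, Rational(-1, 8265)) = Rational(-1669, 2755)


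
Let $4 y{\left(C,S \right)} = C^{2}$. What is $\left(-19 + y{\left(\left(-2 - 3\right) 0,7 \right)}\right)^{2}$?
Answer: $361$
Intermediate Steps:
$y{\left(C,S \right)} = \frac{C^{2}}{4}$
$\left(-19 + y{\left(\left(-2 - 3\right) 0,7 \right)}\right)^{2} = \left(-19 + \frac{\left(\left(-2 - 3\right) 0\right)^{2}}{4}\right)^{2} = \left(-19 + \frac{\left(\left(-5\right) 0\right)^{2}}{4}\right)^{2} = \left(-19 + \frac{0^{2}}{4}\right)^{2} = \left(-19 + \frac{1}{4} \cdot 0\right)^{2} = \left(-19 + 0\right)^{2} = \left(-19\right)^{2} = 361$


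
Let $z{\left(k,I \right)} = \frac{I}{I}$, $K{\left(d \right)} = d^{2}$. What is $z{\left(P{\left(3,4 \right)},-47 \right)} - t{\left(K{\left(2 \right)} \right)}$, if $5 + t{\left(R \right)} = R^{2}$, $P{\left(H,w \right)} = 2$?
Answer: $-10$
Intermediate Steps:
$t{\left(R \right)} = -5 + R^{2}$
$z{\left(k,I \right)} = 1$
$z{\left(P{\left(3,4 \right)},-47 \right)} - t{\left(K{\left(2 \right)} \right)} = 1 - \left(-5 + \left(2^{2}\right)^{2}\right) = 1 - \left(-5 + 4^{2}\right) = 1 - \left(-5 + 16\right) = 1 - 11 = -10$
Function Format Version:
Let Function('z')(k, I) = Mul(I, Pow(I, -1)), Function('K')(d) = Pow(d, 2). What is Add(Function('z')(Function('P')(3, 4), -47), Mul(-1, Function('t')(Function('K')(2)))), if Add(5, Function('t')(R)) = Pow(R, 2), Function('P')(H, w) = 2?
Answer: -10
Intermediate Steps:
Function('t')(R) = Add(-5, Pow(R, 2))
Function('z')(k, I) = 1
Add(Function('z')(Function('P')(3, 4), -47), Mul(-1, Function('t')(Function('K')(2)))) = Add(1, Mul(-1, Add(-5, Pow(Pow(2, 2), 2)))) = Add(1, Mul(-1, Add(-5, Pow(4, 2)))) = Add(1, Mul(-1, Add(-5, 16))) = Add(1, Mul(-1, 11)) = Add(1, -11) = -10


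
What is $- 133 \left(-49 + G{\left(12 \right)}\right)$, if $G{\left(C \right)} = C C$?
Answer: $-12635$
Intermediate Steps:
$G{\left(C \right)} = C^{2}$
$- 133 \left(-49 + G{\left(12 \right)}\right) = - 133 \left(-49 + 12^{2}\right) = - 133 \left(-49 + 144\right) = \left(-133\right) 95 = -12635$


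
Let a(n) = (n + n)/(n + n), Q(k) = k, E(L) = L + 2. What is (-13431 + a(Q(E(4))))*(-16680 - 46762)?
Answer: 852026060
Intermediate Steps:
E(L) = 2 + L
a(n) = 1 (a(n) = (2*n)/((2*n)) = (2*n)*(1/(2*n)) = 1)
(-13431 + a(Q(E(4))))*(-16680 - 46762) = (-13431 + 1)*(-16680 - 46762) = -13430*(-63442) = 852026060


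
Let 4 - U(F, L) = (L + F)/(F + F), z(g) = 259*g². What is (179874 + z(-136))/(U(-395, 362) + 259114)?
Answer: 3926567020/204703187 ≈ 19.182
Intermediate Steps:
U(F, L) = 4 - (F + L)/(2*F) (U(F, L) = 4 - (L + F)/(F + F) = 4 - (F + L)/(2*F))
(179874 + z(-136))/(U(-395, 362) + 259114) = (179874 + 259*(-136)²)/((½)*(-1*362 + 7*(-395))/(-395) + 259114) = (179874 + 259*18496)/((½)*(-1/395)*(-362 - 2765) + 259114) = (179874 + 4790464)/((½)*(-1/395)*(-3127) + 259114) = 4970338/(3127/790 + 259114) = 4970338/(204703187/790) = 4970338*(790/204703187) = 3926567020/204703187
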